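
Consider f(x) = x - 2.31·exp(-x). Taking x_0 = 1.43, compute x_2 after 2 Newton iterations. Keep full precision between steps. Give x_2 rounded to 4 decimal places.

0.9196

f'(x) = 1 + 2.31·exp(-x)
x_0 = 1.430000: f = 0.877196, f' = 1.552804 → x_1 = 1.430000 - (0.877196)/(1.552804) = 0.865089
x_1 = 0.865089: f = -0.107454, f' = 1.972543 → x_2 = 0.865089 - (-0.107454)/(1.972543) = 0.919564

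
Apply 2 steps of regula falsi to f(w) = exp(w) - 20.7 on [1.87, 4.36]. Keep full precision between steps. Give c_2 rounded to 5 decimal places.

False-position update: c = (a·f(b) − b·f(a))/(f(b) − f(a)); replace the endpoint whose sign matches f(c).
f(1.870000) = -14.211704, f(4.360000) = 57.557134
step 1: c = 2.363071, f(c) = -10.076472 < 0 → new bracket [2.363071, 4.360000]
step 2: c = 2.660586, f(c) = -6.395332 < 0 → new bracket [2.660586, 4.360000]

2.66059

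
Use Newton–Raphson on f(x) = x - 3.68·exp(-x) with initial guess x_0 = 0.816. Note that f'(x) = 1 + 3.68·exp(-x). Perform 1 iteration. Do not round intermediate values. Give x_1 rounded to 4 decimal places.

1.1248

x_0 = 0.816000: f = -0.811285, f' = 2.627285 → x_1 = 0.816000 - (-0.811285)/(2.627285) = 1.124792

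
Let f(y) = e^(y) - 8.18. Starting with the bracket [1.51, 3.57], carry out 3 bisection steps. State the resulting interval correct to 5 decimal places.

[2.02500, 2.28250]

f(1.510000) = -3.653269, f(3.570000) = 27.336593 (opposite signs)
step 1: m = 2.540000, f(m) = 4.499671 > 0 → root in [1.510000, 2.540000]
step 2: m = 2.025000, f(m) = -0.603889 < 0 → root in [2.025000, 2.540000]
step 3: m = 2.282500, f(m) = 1.621153 > 0 → root in [2.025000, 2.282500]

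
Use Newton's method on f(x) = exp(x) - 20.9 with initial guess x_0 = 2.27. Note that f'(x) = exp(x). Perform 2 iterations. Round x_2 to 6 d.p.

3.106637

x_0 = 2.270000: f = -11.220599, f' = 9.679401 → x_1 = 2.270000 - (-11.220599)/(9.679401) = 3.429225
x_1 = 3.429225: f = 9.952709, f' = 30.852709 → x_2 = 3.429225 - (9.952709)/(30.852709) = 3.106637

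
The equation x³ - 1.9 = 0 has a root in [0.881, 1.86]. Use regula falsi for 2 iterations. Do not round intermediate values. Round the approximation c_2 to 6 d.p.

False-position update: c = (a·f(b) − b·f(a))/(f(b) − f(a)); replace the endpoint whose sign matches f(c).
f(0.881000) = -1.216202, f(1.860000) = 4.534856
step 1: c = 1.088034, f(c) = -0.611967 < 0 → new bracket [1.088034, 1.860000]
step 2: c = 1.179822, f(c) = -0.257712 < 0 → new bracket [1.179822, 1.860000]

1.179822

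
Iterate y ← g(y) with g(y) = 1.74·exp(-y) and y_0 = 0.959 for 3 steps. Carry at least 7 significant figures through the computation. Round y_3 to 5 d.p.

y_1 = g(0.959000) = 0.666900
y_2 = g(0.666900) = 0.893137
y_3 = g(0.893137) = 0.712303

0.71230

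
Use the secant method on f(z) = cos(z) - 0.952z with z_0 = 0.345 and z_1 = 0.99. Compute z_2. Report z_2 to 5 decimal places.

0.73763

f(z_0) = 0.612635, f(z_1) = -0.393790
z_2 = 0.990000 - (-0.393790)·(0.990000 - 0.345000)/(-0.393790 - (0.612635)) = 0.737627; f(z_2) = 0.037846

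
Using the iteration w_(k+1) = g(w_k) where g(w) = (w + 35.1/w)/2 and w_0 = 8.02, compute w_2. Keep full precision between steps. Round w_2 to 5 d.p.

5.93057

w_1 = g(8.020000) = 6.198279
w_2 = g(6.198279) = 5.930571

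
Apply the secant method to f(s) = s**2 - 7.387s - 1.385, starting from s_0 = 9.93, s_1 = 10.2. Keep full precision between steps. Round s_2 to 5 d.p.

8.05705

Secant update: s_(k+1) = s_k − f(s_k)·(s_k − s_(k-1))/(f(s_k) − f(s_(k-1))).
f(s_0) = 23.866990, f(s_1) = 27.307600
s_2 = 10.200000 - (27.307600)·(10.200000 - 9.930000)/(27.307600 - (23.866990)) = 8.057051; f(s_2) = 4.013634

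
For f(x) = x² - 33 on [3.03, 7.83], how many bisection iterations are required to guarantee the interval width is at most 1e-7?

26

Initial width b − a = 7.83 − 3.03 = 4.800000.
After n steps the width is (b−a)/2^n; need (b−a)/2^n ≤ 1e-7.
So n ≥ log₂(4.800000/1e-7) = log₂(48000000.0000) ≈ 25.5165.
Hence n = 26.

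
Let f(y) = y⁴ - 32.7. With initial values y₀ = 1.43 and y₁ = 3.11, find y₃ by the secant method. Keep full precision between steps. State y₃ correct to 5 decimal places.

2.22451

f(y_0) = -28.518384, f(y_1) = 60.849518
y_2 = 3.110000 - (60.849518)·(3.110000 - 1.430000)/(60.849518 - (-28.518384)) = 1.966108; f(y_2) = -17.757273
y_3 = 1.966108 - (-17.757273)·(1.966108 - 3.110000)/(-17.757273 - (60.849518)) = 2.224514; f(y_3) = -8.212740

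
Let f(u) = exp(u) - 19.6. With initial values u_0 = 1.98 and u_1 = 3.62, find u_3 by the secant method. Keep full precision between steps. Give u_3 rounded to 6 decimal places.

Secant update: u_(k+1) = u_k − f(u_k)·(u_k − u_(k-1))/(f(u_k) − f(u_(k-1))).
f(u_0) = -12.357257, f(u_1) = 17.737568
u_2 = 3.620000 - (17.737568)·(3.620000 - 1.980000)/(17.737568 - (-12.357257)) = 2.653402; f(u_2) = -5.397734
u_3 = 2.653402 - (-5.397734)·(2.653402 - 3.620000)/(-5.397734 - (17.737568)) = 2.878920; f(u_3) = -1.804953

2.878920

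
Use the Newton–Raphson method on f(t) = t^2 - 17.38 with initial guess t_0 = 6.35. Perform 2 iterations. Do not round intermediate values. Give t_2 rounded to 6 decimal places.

4.184373

f'(t) = 2t
t_0 = 6.350000: f = 22.942500, f' = 12.700000 → t_1 = 6.350000 - (22.942500)/(12.700000) = 4.543504
t_1 = 4.543504: f = 3.263428, f' = 9.087008 → t_2 = 4.543504 - (3.263428)/(9.087008) = 4.184373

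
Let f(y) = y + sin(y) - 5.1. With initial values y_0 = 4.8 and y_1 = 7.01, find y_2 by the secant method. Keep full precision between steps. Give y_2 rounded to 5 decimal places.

5.54006

Secant update: y_(k+1) = y_k − f(y_k)·(y_k − y_(k-1))/(f(y_k) − f(y_(k-1))).
f(y_0) = -1.296165, f(y_1) = 2.574493
y_2 = 7.010000 - (2.574493)·(7.010000 - 4.800000)/(2.574493 - (-1.296165)) = 5.540061; f(y_2) = -0.236530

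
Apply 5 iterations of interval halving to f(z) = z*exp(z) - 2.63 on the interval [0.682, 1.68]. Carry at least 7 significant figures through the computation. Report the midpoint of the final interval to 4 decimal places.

0.9783

f(0.682000) = -1.281120, f(1.680000) = 6.384134 (opposite signs)
step 1: m = 1.181000, f(m) = 1.217261 > 0 → root in [0.682000, 1.181000]
step 2: m = 0.931500, f(m) = -0.265561 < 0 → root in [0.931500, 1.181000]
step 3: m = 1.056250, f(m) = 0.407318 > 0 → root in [0.931500, 1.056250]
step 4: m = 0.993875, f(m) = 0.055135 > 0 → root in [0.931500, 0.993875]
step 5: m = 0.962687, f(m) = -0.108986 < 0 → root in [0.962687, 0.993875]
Midpoint of [0.962687, 0.993875] = 0.978281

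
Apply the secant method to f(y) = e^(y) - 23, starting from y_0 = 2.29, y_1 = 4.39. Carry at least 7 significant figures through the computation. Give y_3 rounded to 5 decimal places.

2.89756

f(y_0) = -13.125062, f(y_1) = 57.640419
y_2 = 4.390000 - (57.640419)·(4.390000 - 2.290000)/(57.640419 - (-13.125062)) = 2.679493; f(y_2) = -8.422305
y_3 = 2.679493 - (-8.422305)·(2.679493 - 4.390000)/(-8.422305 - (57.640419)) = 2.897564; f(y_3) = -4.870066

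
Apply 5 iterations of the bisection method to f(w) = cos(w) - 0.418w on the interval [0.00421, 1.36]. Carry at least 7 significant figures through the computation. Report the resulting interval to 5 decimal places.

[1.06342, 1.10579]

f(0.004210) = 0.998231, f(1.360000) = -0.359241 (opposite signs)
step 1: m = 0.682105, f(m) = 0.491127 > 0 → root in [0.682105, 1.360000]
step 2: m = 1.021053, f(m) = 0.095669 > 0 → root in [1.021053, 1.360000]
step 3: m = 1.190526, f(m) = -0.126469 < 0 → root in [1.021053, 1.190526]
step 4: m = 1.105789, f(m) = -0.013791 < 0 → root in [1.021053, 1.105789]
step 5: m = 1.063421, f(m) = 0.041375 > 0 → root in [1.063421, 1.105789]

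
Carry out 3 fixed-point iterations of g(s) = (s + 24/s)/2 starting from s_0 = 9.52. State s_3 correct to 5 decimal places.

4.90007

s_1 = g(9.520000) = 6.020504
s_2 = g(6.020504) = 5.003441
s_3 = g(5.003441) = 4.900070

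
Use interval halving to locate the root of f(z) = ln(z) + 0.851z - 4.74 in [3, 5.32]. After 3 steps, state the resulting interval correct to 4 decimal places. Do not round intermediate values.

[3.8700, 4.1600]

f(3.000000) = -1.088388, f(5.320000) = 1.458793 (opposite signs)
step 1: m = 4.160000, f(m) = 0.225675 > 0 → root in [3.000000, 4.160000]
step 2: m = 3.580000, f(m) = -0.418057 < 0 → root in [3.580000, 4.160000]
step 3: m = 3.870000, f(m) = -0.093375 < 0 → root in [3.870000, 4.160000]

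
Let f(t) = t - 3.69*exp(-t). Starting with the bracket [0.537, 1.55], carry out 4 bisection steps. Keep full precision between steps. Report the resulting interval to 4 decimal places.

f(0.537000) = -1.619802, f(1.550000) = 0.766805 (opposite signs)
step 1: m = 1.043500, f(m) = -0.256191 < 0 → root in [1.043500, 1.550000]
step 2: m = 1.296750, f(m) = 0.287834 > 0 → root in [1.043500, 1.296750]
step 3: m = 1.170125, f(m) = 0.025014 > 0 → root in [1.043500, 1.170125]
step 4: m = 1.106813, f(m) = -0.113142 < 0 → root in [1.106813, 1.170125]

[1.1068, 1.1701]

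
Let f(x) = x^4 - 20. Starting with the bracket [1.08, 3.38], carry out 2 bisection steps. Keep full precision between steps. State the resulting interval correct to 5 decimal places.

[1.65500, 2.23000]

f(1.080000) = -18.639511, f(3.380000) = 110.516915 (opposite signs)
step 1: m = 2.230000, f(m) = 4.729734 > 0 → root in [1.080000, 2.230000]
step 2: m = 1.655000, f(m) = -12.497742 < 0 → root in [1.655000, 2.230000]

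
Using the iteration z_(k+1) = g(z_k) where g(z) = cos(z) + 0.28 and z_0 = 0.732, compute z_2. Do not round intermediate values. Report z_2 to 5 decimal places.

z_1 = g(0.732000) = 1.023839
z_2 = g(1.023839) = 0.800091

0.80009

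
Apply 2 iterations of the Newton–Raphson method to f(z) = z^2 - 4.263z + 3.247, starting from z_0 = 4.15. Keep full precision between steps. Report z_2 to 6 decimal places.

f'(z) = 2z - 4.263
z_0 = 4.150000: f = 2.778050, f' = 4.037000 → z_1 = 4.150000 - (2.778050)/(4.037000) = 3.461853
z_1 = 3.461853: f = 0.473546, f' = 2.660706 → z_2 = 3.461853 - (0.473546)/(2.660706) = 3.283875

3.283875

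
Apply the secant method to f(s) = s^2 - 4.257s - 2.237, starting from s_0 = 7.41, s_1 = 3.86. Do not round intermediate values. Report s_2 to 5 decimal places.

f(s_0) = 21.126730, f(s_1) = -3.769420
s_2 = 3.860000 - (-3.769420)·(3.860000 - 7.410000)/(-3.769420 - (21.126730)) = 4.397490; f(s_2) = -1.619195

4.39749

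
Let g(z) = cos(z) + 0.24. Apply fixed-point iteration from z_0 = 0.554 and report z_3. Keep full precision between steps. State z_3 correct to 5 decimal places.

z_1 = g(0.554000) = 1.090427
z_2 = g(1.090427) = 0.702107
z_3 = g(0.702107) = 1.003483

1.00348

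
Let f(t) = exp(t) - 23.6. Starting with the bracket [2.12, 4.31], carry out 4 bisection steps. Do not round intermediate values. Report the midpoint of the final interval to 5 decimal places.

f(2.120000) = -15.268863, f(4.310000) = 50.840489 (opposite signs)
step 1: m = 3.215000, f(m) = 1.303292 > 0 → root in [2.120000, 3.215000]
step 2: m = 2.667500, f(m) = -9.196086 < 0 → root in [2.667500, 3.215000]
step 3: m = 2.941250, f(m) = -4.660494 < 0 → root in [2.941250, 3.215000]
step 4: m = 3.078125, f(m) = -1.882356 < 0 → root in [3.078125, 3.215000]
Midpoint of [3.078125, 3.215000] = 3.146562

3.14656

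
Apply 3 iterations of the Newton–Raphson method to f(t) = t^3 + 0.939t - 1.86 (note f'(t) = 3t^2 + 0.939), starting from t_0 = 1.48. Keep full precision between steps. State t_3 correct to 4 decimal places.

t_0 = 1.480000: f = 2.771512, f' = 7.510200 → t_1 = 1.480000 - (2.771512)/(7.510200) = 1.110967
t_1 = 1.110967: f = 0.554406, f' = 4.641743 → t_2 = 1.110967 - (0.554406)/(4.641743) = 0.991528
t_2 = 0.991528: f = 0.045842, f' = 3.888382 → t_3 = 0.991528 - (0.045842)/(3.888382) = 0.979738

0.9797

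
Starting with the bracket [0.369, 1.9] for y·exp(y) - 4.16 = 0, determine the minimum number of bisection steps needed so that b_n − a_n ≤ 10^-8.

Initial width b − a = 1.9 − 0.369 = 1.531000.
After n steps the width is (b−a)/2^n; need (b−a)/2^n ≤ 10^-8.
So n ≥ log₂(1.531000/10^-8) = log₂(153100000.0000) ≈ 27.1899.
Hence n = 28.

28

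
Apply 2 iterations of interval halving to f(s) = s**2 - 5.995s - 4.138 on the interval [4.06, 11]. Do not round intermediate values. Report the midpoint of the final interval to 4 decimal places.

6.6625

f(4.060000) = -11.994100, f(11.000000) = 50.917000 (opposite signs)
step 1: m = 7.530000, f(m) = 7.420550 > 0 → root in [4.060000, 7.530000]
step 2: m = 5.795000, f(m) = -5.297000 < 0 → root in [5.795000, 7.530000]
Midpoint of [5.795000, 7.530000] = 6.662500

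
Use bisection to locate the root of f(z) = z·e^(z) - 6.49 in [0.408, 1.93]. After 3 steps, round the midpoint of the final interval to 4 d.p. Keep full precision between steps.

f(0.408000) = -5.876447, f(1.930000) = 6.806755 (opposite signs)
step 1: m = 1.169000, f(m) = -2.727255 < 0 → root in [1.169000, 1.930000]
step 2: m = 1.549500, f(m) = 0.806774 > 0 → root in [1.169000, 1.549500]
step 3: m = 1.359250, f(m) = -1.198070 < 0 → root in [1.359250, 1.549500]
Midpoint of [1.359250, 1.549500] = 1.454375

1.4544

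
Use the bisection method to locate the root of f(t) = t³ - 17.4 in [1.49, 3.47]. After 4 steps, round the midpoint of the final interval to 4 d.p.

2.5419

f(1.490000) = -14.092051, f(3.470000) = 24.381923 (opposite signs)
step 1: m = 2.480000, f(m) = -2.147008 < 0 → root in [2.480000, 3.470000]
step 2: m = 2.975000, f(m) = 8.930609 > 0 → root in [2.480000, 2.975000]
step 3: m = 2.727500, f(m) = 2.890571 > 0 → root in [2.480000, 2.727500]
step 4: m = 2.603750, f(m) = 0.252160 > 0 → root in [2.480000, 2.603750]
Midpoint of [2.480000, 2.603750] = 2.541875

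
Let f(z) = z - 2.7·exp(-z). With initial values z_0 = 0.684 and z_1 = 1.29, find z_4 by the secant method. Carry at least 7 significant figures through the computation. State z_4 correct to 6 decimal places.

0.996638

Secant update: z_(k+1) = z_k − f(z_k)·(z_k − z_(k-1))/(f(z_k) − f(z_(k-1))).
f(z_0) = -0.678405, f(z_1) = 0.546769
z_2 = 1.290000 - (0.546769)·(1.290000 - 0.684000)/(0.546769 - (-0.678405)) = 1.019555; f(z_2) = 0.045516
z_3 = 1.019555 - (0.045516)·(1.019555 - 1.290000)/(0.045516 - (0.546769)) = 0.994998; f(z_3) = -0.003258
z_4 = 0.994998 - (-0.003258)·(0.994998 - 1.019555)/(-0.003258 - (0.045516)) = 0.996638; f(z_4) = 0.000019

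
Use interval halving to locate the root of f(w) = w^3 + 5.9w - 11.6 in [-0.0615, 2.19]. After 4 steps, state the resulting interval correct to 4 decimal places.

f(-0.061500) = -11.963083, f(2.190000) = 11.824459 (opposite signs)
step 1: m = 1.064250, f(m) = -4.115526 < 0 → root in [1.064250, 2.190000]
step 2: m = 1.627125, f(m) = 2.307909 > 0 → root in [1.064250, 1.627125]
step 3: m = 1.345687, f(m) = -1.223572 < 0 → root in [1.345687, 1.627125]
step 4: m = 1.486406, f(m) = 0.453868 > 0 → root in [1.345687, 1.486406]

[1.3457, 1.4864]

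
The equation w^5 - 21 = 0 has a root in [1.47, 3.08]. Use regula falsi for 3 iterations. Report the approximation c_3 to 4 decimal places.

f(1.470000) = -14.135851, f(3.080000) = 256.174698
step 1: c = 1.554195, f(c) = -11.931674 < 0 → new bracket [1.554195, 3.080000]
step 2: c = 1.622098, f(c) = -9.769839 < 0 → new bracket [1.622098, 3.080000]
step 3: c = 1.675656, f(c) = -7.789329 < 0 → new bracket [1.675656, 3.080000]

1.6757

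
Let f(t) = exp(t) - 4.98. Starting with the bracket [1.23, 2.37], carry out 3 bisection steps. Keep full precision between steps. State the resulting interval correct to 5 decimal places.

[1.51500, 1.65750]

f(1.230000) = -1.558770, f(2.370000) = 5.717392 (opposite signs)
step 1: m = 1.800000, f(m) = 1.069647 > 0 → root in [1.230000, 1.800000]
step 2: m = 1.515000, f(m) = -0.430579 < 0 → root in [1.515000, 1.800000]
step 3: m = 1.657500, f(m) = 0.266179 > 0 → root in [1.515000, 1.657500]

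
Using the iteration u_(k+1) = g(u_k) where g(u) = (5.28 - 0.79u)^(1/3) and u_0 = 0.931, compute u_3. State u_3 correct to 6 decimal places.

1.591221

u_1 = g(0.931000) = 1.656389
u_2 = g(1.656389) = 1.583616
u_3 = g(1.583616) = 1.591221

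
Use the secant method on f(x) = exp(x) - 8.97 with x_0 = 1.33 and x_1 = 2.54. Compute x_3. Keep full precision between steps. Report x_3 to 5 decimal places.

Secant update: x_(k+1) = x_k − f(x_k)·(x_k − x_(k-1))/(f(x_k) − f(x_(k-1))).
f(x_0) = -5.188957, f(x_1) = 3.709671
x_2 = 2.540000 - (3.709671)·(2.540000 - 1.330000)/(3.709671 - (-5.188957)) = 2.035574; f(x_2) = -1.313357
x_3 = 2.035574 - (-1.313357)·(2.035574 - 2.540000)/(-1.313357 - (3.709671)) = 2.167465; f(x_3) = -0.233894

2.16746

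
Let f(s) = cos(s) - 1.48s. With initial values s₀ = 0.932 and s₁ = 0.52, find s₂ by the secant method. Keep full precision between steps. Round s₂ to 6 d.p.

Secant update: s_(k+1) = s_k − f(s_k)·(s_k − s_(k-1))/(f(s_k) − f(s_(k-1))).
f(s_0) = -0.783130, f(s_1) = 0.098219
s_2 = 0.520000 - (0.098219)·(0.520000 - 0.932000)/(0.098219 - (-0.783130)) = 0.565914; f(s_2) = 0.006546

0.565914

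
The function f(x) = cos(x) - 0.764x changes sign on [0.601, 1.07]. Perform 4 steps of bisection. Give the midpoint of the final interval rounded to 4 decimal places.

f(0.601000) = 0.365607, f(1.070000) = -0.337356 (opposite signs)
step 1: m = 0.835500, f(m) = 0.032485 > 0 → root in [0.835500, 1.070000]
step 2: m = 0.952750, f(m) = -0.148457 < 0 → root in [0.835500, 0.952750]
step 3: m = 0.894125, f(m) = -0.056910 < 0 → root in [0.835500, 0.894125]
step 4: m = 0.864812, f(m) = -0.011934 < 0 → root in [0.835500, 0.864812]
Midpoint of [0.835500, 0.864812] = 0.850156

0.8502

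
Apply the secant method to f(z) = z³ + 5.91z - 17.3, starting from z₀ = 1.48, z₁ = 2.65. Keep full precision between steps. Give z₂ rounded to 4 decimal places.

f(z_0) = -5.311408, f(z_1) = 16.971125
z_2 = 2.650000 - (16.971125)·(2.650000 - 1.480000)/(16.971125 - (-5.311408)) = 1.758889; f(z_2) = -1.463512

1.7589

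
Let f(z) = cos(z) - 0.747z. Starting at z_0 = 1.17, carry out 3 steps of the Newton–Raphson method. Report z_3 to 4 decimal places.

f'(z) = -sin(z) - 0.747
z_0 = 1.170000: f = -0.483838, f' = -1.667751 → z_1 = 1.170000 - (-0.483838)/(-1.667751) = 0.879886
z_1 = 0.879886: f = -0.020035, f' = -1.517666 → z_2 = 0.879886 - (-0.020035)/(-1.517666) = 0.866684
z_2 = 0.866684: f = -0.000056, f' = -1.509187 → z_3 = 0.866684 - (-0.000056)/(-1.509187) = 0.866647

0.8666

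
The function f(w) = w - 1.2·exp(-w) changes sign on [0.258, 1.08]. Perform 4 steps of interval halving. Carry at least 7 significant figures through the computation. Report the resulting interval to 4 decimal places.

[0.6176, 0.6690]

f(0.258000) = -0.669114, f(1.080000) = 0.672485 (opposite signs)
step 1: m = 0.669000, f(m) = 0.054335 > 0 → root in [0.258000, 0.669000]
step 2: m = 0.463500, f(m) = -0.291394 < 0 → root in [0.463500, 0.669000]
step 3: m = 0.566250, f(m) = -0.114930 < 0 → root in [0.566250, 0.669000]
step 4: m = 0.617625, f(m) = -0.029443 < 0 → root in [0.617625, 0.669000]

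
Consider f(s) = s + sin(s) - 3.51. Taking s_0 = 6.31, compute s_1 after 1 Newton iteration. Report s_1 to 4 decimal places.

Newton update: s ← s − f(s)/f'(s).
f'(s) = 1 + cos(s)
s_0 = 6.310000: f = 2.826811, f' = 1.999641 → s_1 = 6.310000 - (2.826811)/(1.999641) = 4.896340

4.8963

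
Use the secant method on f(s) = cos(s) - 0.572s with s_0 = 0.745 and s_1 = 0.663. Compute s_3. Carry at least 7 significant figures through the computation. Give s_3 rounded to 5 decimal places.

f(s_0) = 0.308948, f(s_1) = 0.408913
s_2 = 0.663000 - (0.408913)·(0.663000 - 0.745000)/(0.408913 - (0.308948)) = 0.998425; f(s_2) = -0.029472
s_3 = 0.998425 - (-0.029472)·(0.998425 - 0.663000)/(-0.029472 - (0.408913)) = 0.975875; f(s_3) = 0.002243

0.97587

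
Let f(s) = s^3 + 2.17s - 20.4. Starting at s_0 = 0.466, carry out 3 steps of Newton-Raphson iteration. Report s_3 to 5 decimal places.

f'(s) = 3s^2 + 2.17
s_0 = 0.466000: f = -19.287585, f' = 2.821468 → s_1 = 0.466000 - (-19.287585)/(2.821468) = 7.302011
s_1 = 7.302011: f = 384.783895, f' = 162.128079 → s_2 = 7.302011 - (384.783895)/(162.128079) = 4.928678
s_2 = 4.928678: f = 110.022006, f' = 75.045595 → s_3 = 4.928678 - (110.022006)/(75.045595) = 3.462609

3.46261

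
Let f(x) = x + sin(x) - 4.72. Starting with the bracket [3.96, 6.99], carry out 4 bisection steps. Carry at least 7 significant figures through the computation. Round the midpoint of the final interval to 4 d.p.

f(3.960000) = -1.490058, f(6.990000) = 2.919415 (opposite signs)
step 1: m = 5.475000, f(m) = 0.031965 > 0 → root in [3.960000, 5.475000]
step 2: m = 4.717500, f(m) = -1.002487 < 0 → root in [4.717500, 5.475000]
step 3: m = 5.096250, f(m) = -0.550976 < 0 → root in [5.096250, 5.475000]
step 4: m = 5.285625, f(m) = -0.274525 < 0 → root in [5.285625, 5.475000]
Midpoint of [5.285625, 5.475000] = 5.380312

5.3803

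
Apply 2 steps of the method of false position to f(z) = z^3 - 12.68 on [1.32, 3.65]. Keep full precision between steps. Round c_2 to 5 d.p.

False-position update: c = (a·f(b) − b·f(a))/(f(b) − f(a)); replace the endpoint whose sign matches f(c).
f(1.320000) = -10.380032, f(3.650000) = 35.947125
step 1: c = 1.842058, f(c) = -6.429567 < 0 → new bracket [1.842058, 3.650000]
step 2: c = 2.116367, f(c) = -3.200777 < 0 → new bracket [2.116367, 3.650000]

2.11637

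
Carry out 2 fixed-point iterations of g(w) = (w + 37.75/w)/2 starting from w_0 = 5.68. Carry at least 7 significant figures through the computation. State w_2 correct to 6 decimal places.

6.144132

w_1 = g(5.680000) = 6.163063
w_2 = g(6.163063) = 6.144132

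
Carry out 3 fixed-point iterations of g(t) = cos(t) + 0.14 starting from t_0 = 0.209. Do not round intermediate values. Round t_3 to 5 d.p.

0.97796

t_1 = g(0.209000) = 1.118239
t_2 = g(1.118239) = 0.577267
t_3 = g(0.577267) = 0.977957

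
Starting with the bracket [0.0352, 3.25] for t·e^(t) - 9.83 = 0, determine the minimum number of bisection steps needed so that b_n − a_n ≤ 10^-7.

25

Initial width b − a = 3.25 − 0.0352 = 3.214800.
After n steps the width is (b−a)/2^n; need (b−a)/2^n ≤ 10^-7.
So n ≥ log₂(3.214800/10^-7) = log₂(32148000.0000) ≈ 24.9382.
Hence n = 25.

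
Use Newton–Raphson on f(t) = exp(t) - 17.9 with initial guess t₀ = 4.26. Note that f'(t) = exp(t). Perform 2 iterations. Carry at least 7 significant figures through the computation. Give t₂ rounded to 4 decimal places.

t_0 = 4.260000: f = 52.909983, f' = 70.809983 → t_1 = 4.260000 - (52.909983)/(70.809983) = 3.512789
t_1 = 3.512789: f = 15.641692, f' = 33.541692 → t_2 = 3.512789 - (15.641692)/(33.541692) = 3.046453

3.0465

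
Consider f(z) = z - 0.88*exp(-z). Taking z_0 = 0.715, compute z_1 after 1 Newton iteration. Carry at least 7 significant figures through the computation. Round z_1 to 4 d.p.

f'(z) = 1 + 0.88*exp(-z)
z_0 = 0.715000: f = 0.284511, f' = 1.430489 → z_1 = 0.715000 - (0.284511)/(1.430489) = 0.516109

0.5161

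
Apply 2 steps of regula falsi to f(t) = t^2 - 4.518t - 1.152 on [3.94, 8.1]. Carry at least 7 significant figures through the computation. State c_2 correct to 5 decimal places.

4.60758

False-position update: c = (a·f(b) − b·f(a))/(f(b) − f(a)); replace the endpoint whose sign matches f(c).
f(3.940000) = -3.429320, f(8.100000) = 27.862200
step 1: c = 4.395905, f(c) = -1.688717 < 0 → new bracket [4.395905, 8.100000]
step 2: c = 4.607580, f(c) = -0.739255 < 0 → new bracket [4.607580, 8.100000]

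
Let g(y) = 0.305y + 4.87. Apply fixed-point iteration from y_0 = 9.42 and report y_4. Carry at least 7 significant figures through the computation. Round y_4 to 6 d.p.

7.028074

y_1 = g(9.420000) = 7.743100
y_2 = g(7.743100) = 7.231645
y_3 = g(7.231645) = 7.075652
y_4 = g(7.075652) = 7.028074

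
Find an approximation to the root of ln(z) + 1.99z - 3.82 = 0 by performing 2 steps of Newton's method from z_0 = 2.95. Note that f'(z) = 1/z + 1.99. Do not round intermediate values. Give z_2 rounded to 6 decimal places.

1.663525

z_0 = 2.950000: f = 3.132305, f' = 2.328983 → z_1 = 2.950000 - (3.132305)/(2.328983) = 1.605076
z_1 = 1.605076: f = -0.152728, f' = 2.613023 → z_2 = 1.605076 - (-0.152728)/(2.613023) = 1.663525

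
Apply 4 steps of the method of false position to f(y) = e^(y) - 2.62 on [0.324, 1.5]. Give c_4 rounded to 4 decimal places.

0.9606

f(0.324000) = -1.237353, f(1.500000) = 1.861689
step 1: c = 0.793541, f(c) = -0.408788 < 0 → new bracket [0.793541, 1.500000]
step 2: c = 0.920735, f(c) = -0.108864 < 0 → new bracket [0.920735, 1.500000]
step 3: c = 0.952737, f(c) = -0.027204 < 0 → new bracket [0.952737, 1.500000]
step 4: c = 0.960619, f(c) = -0.006687 < 0 → new bracket [0.960619, 1.500000]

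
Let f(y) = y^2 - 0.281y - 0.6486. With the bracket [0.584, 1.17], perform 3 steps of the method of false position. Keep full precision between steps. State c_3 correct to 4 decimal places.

0.9573

False-position update: c = (a·f(b) − b·f(a))/(f(b) − f(a)); replace the endpoint whose sign matches f(c).
f(0.584000) = -0.471648, f(1.170000) = 0.391530
step 1: c = 0.904196, f(c) = -0.085109 < 0 → new bracket [0.904196, 1.170000]
step 2: c = 0.951658, f(c) = -0.010363 < 0 → new bracket [0.951658, 1.170000]
step 3: c = 0.957288, f(c) = -0.001198 < 0 → new bracket [0.957288, 1.170000]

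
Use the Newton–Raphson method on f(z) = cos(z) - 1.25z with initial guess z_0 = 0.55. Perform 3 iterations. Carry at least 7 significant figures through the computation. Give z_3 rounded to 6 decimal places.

0.641134

f'(z) = -sin(z) - 1.25
z_0 = 0.550000: f = 0.165025, f' = -1.772687 → z_1 = 0.550000 - (0.165025)/(-1.772687) = 0.643093
z_1 = 0.643093: f = -0.003621, f' = -1.849673 → z_2 = 0.643093 - (-0.003621)/(-1.849673) = 0.641135
z_2 = 0.641135: f = -0.000002, f' = -1.848106 → z_3 = 0.641135 - (-0.000002)/(-1.848106) = 0.641134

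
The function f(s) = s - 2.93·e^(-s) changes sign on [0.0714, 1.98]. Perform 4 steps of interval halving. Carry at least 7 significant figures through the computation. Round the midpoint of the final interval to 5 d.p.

f(0.071400) = -2.656692, f(1.980000) = 1.575457 (opposite signs)
step 1: m = 1.025700, f(m) = -0.024838 < 0 → root in [1.025700, 1.980000]
step 2: m = 1.502850, f(m) = 0.850939 > 0 → root in [1.025700, 1.502850]
step 3: m = 1.264275, f(m) = 0.436714 > 0 → root in [1.025700, 1.264275]
step 4: m = 1.144988, f(m) = 0.212580 > 0 → root in [1.025700, 1.144988]
Midpoint of [1.025700, 1.144988] = 1.085344

1.08534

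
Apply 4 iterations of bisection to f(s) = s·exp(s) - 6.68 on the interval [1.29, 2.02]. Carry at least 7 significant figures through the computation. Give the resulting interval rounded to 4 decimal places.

[1.4725, 1.5181]

f(1.290000) = -1.993705, f(2.020000) = 8.547416 (opposite signs)
step 1: m = 1.655000, f(m) = 1.980747 > 0 → root in [1.290000, 1.655000]
step 2: m = 1.472500, f(m) = -0.259721 < 0 → root in [1.472500, 1.655000]
step 3: m = 1.563750, f(m) = 0.789565 > 0 → root in [1.472500, 1.563750]
step 4: m = 1.518125, f(m) = 0.248207 > 0 → root in [1.472500, 1.518125]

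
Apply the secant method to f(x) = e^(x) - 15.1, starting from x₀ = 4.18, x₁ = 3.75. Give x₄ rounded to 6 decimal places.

f(x_0) = 50.265853, f(x_1) = 27.421082
x_2 = 3.750000 - (27.421082)·(3.750000 - 4.180000)/(27.421082 - (50.265853)) = 3.233862; f(x_2) = 10.277464
x_3 = 3.233862 - (10.277464)·(3.233862 - 3.750000)/(10.277464 - (27.421082)) = 2.924441; f(x_3) = 3.523805
x_4 = 2.924441 - (3.523805)·(2.924441 - 3.233862)/(3.523805 - (10.277464)) = 2.762996; f(x_4) = 0.747257

2.762996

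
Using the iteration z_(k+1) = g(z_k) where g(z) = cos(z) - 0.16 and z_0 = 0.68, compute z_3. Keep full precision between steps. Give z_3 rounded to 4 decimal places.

0.6329

z_1 = g(0.680000) = 0.617573
z_2 = g(0.617573) = 0.655286
z_3 = g(0.655286) = 0.632873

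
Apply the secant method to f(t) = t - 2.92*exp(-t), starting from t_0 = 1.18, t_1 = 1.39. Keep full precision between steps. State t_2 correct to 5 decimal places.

1.02373

Secant update: t_(k+1) = t_k − f(t_k)·(t_k − t_(k-1))/(f(t_k) − f(t_(k-1))).
f(t_0) = 0.282746, f(t_1) = 0.662700
t_2 = 1.390000 - (0.662700)·(1.390000 - 1.180000)/(0.662700 - (0.282746)) = 1.023727; f(t_2) = -0.025294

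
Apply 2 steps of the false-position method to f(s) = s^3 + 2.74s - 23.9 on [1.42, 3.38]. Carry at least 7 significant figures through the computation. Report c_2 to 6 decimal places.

f(1.420000) = -17.145912, f(3.380000) = 23.975672
step 1: c = 2.237235, f(c) = -6.572126 < 0 → new bracket [2.237235, 3.380000]
step 2: c = 2.483092, f(c) = -1.786214 < 0 → new bracket [2.483092, 3.380000]

2.483092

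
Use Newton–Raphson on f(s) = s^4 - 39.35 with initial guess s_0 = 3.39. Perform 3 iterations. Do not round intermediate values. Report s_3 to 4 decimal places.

2.5056

f'(s) = 4s^3
s_0 = 3.390000: f = 92.718362, f' = 155.832876 → s_1 = 3.390000 - (92.718362)/(155.832876) = 2.795014
s_1 = 2.795014: f = 21.678967, f' = 87.339762 → s_2 = 2.795014 - (21.678967)/(87.339762) = 2.546800
s_2 = 2.546800: f = 2.720660, f' = 66.076112 → s_3 = 2.546800 - (2.720660)/(66.076112) = 2.505625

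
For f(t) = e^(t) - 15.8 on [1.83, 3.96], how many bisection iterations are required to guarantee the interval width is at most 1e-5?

18

Initial width b − a = 3.96 − 1.83 = 2.130000.
After n steps the width is (b−a)/2^n; need (b−a)/2^n ≤ 1e-5.
So n ≥ log₂(2.130000/1e-5) = log₂(213000.0000) ≈ 17.7005.
Hence n = 18.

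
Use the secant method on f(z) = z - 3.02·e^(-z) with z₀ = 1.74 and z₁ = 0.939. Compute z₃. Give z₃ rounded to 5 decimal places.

Secant update: z_(k+1) = z_k − f(z_k)·(z_k − z_(k-1))/(f(z_k) − f(z_(k-1))).
f(z_0) = 1.209928, f(z_1) = -0.241876
z_2 = 0.939000 - (-0.241876)·(0.939000 - 1.740000)/(-0.241876 - (1.209928)) = 1.072450; f(z_2) = 0.039099
z_3 = 1.072450 - (0.039099)·(1.072450 - 0.939000)/(0.039099 - (-0.241876)) = 1.053880; f(z_3) = 0.001160

1.05388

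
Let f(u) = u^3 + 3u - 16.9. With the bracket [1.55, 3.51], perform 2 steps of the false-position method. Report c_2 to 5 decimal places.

2.07700

f(1.550000) = -8.526125, f(3.510000) = 36.873551
step 1: c = 1.918091, f(c) = -4.088932 < 0 → new bracket [1.918091, 3.510000]
step 2: c = 2.076997, f(c) = -1.709010 < 0 → new bracket [2.076997, 3.510000]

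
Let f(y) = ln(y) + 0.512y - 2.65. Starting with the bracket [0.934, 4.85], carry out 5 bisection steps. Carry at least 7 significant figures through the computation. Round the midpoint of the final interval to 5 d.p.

3.07556

f(0.934000) = -2.240071, f(4.850000) = 1.412179 (opposite signs)
step 1: m = 2.892000, f(m) = -0.107348 < 0 → root in [2.892000, 4.850000]
step 2: m = 3.871000, f(m) = 0.685465 > 0 → root in [2.892000, 3.871000]
step 3: m = 3.381500, f(m) = 0.299647 > 0 → root in [2.892000, 3.381500]
step 4: m = 3.136750, f(m) = 0.099203 > 0 → root in [2.892000, 3.136750]
step 5: m = 3.014375, f(m) = -0.003247 < 0 → root in [3.014375, 3.136750]
Midpoint of [3.014375, 3.136750] = 3.075563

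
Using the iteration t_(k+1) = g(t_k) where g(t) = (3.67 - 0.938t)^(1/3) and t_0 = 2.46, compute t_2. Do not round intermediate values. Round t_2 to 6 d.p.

t_1 = g(2.460000) = 1.108616
t_2 = g(1.108616) = 1.380358

1.380358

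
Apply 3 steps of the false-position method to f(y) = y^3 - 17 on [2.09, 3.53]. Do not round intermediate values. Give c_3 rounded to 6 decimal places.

f(2.090000) = -7.870671, f(3.530000) = 26.986977
step 1: c = 2.415144, f(c) = -2.912651 < 0 → new bracket [2.415144, 3.530000]
step 2: c = 2.523747, f(c) = -0.925497 < 0 → new bracket [2.523747, 3.530000]
step 3: c = 2.557112, f(c) = -0.279507 < 0 → new bracket [2.557112, 3.530000]

2.557112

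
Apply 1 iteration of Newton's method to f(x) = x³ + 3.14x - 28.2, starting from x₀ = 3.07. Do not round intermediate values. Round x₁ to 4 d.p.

f'(x) = 3x² + 3.14
x_0 = 3.070000: f = 10.374243, f' = 31.414700 → x_1 = 3.070000 - (10.374243)/(31.414700) = 2.739765

2.7398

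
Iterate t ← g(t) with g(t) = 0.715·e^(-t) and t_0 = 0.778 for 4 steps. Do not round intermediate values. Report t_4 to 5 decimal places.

0.46638

t_1 = g(0.778000) = 0.328416
t_2 = g(0.328416) = 0.514845
t_3 = g(0.514845) = 0.427279
t_4 = g(0.427279) = 0.466381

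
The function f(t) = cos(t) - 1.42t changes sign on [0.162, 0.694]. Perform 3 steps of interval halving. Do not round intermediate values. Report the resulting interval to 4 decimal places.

f(0.162000) = 0.756867, f(0.694000) = -0.216786 (opposite signs)
step 1: m = 0.428000, f(m) = 0.302038 > 0 → root in [0.428000, 0.694000]
step 2: m = 0.561000, f(m) = 0.050104 > 0 → root in [0.561000, 0.694000]
step 3: m = 0.627500, f(m) = -0.081552 < 0 → root in [0.561000, 0.627500]

[0.5610, 0.6275]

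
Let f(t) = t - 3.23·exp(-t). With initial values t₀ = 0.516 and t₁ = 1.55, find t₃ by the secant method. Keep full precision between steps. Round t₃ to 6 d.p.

Secant update: t_(k+1) = t_k − f(t_k)·(t_k − t_(k-1))/(f(t_k) − f(t_(k-1))).
f(t_0) = -1.411998, f(t_1) = 0.864439
t_2 = 1.550000 - (0.864439)·(1.550000 - 0.516000)/(0.864439 - (-1.411998)) = 1.157356; f(t_2) = 0.142114
t_3 = 1.157356 - (0.142114)·(1.157356 - 1.550000)/(0.142114 - (0.864439)) = 1.080105; f(t_3) = -0.016674

1.080105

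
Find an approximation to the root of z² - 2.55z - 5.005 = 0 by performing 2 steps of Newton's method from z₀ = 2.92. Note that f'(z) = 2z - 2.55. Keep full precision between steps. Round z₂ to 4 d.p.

3.8622

z_0 = 2.920000: f = -3.924600, f' = 3.290000 → z_1 = 2.920000 - (-3.924600)/(3.290000) = 4.112888
z_1 = 4.112888: f = 1.422981, f' = 5.675775 → z_2 = 4.112888 - (1.422981)/(5.675775) = 3.862176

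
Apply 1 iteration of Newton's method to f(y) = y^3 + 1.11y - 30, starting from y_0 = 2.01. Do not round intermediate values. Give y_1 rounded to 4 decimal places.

f'(y) = 3y^2 + 1.11
y_0 = 2.010000: f = -19.648299, f' = 13.230300 → y_1 = 2.010000 - (-19.648299)/(13.230300) = 3.495099

3.4951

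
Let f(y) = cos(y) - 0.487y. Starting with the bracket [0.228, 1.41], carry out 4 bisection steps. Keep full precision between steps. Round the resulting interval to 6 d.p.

f(0.228000) = 0.863084, f(1.410000) = -0.526566 (opposite signs)
step 1: m = 0.819000, f(m) = 0.284099 > 0 → root in [0.819000, 1.410000]
step 2: m = 1.114500, f(m) = -0.102135 < 0 → root in [0.819000, 1.114500]
step 3: m = 0.966750, f(m) = 0.097170 > 0 → root in [0.966750, 1.114500]
step 4: m = 1.040625, f(m) = -0.001103 < 0 → root in [0.966750, 1.040625]

[0.966750, 1.040625]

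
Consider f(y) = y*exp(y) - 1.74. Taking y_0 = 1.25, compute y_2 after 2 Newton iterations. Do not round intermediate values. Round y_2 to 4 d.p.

0.8013

Newton update: y ← y − f(y)/f'(y).
f'(y) = (y+1)*exp(y)
y_0 = 1.250000: f = 2.622929, f' = 7.853272 → y_1 = 1.250000 - (2.622929)/(7.853272) = 0.916008
y_1 = 0.916008: f = 0.549373, f' = 4.788667 → y_2 = 0.916008 - (0.549373)/(4.788667) = 0.801285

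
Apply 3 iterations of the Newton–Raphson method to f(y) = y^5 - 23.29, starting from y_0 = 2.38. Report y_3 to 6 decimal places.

1.877604

f'(y) = 5y^4
y_0 = 2.380000: f = 53.073317, f' = 160.427137 → y_1 = 2.380000 - (53.073317)/(160.427137) = 2.049175
y_1 = 2.049175: f = 12.842265, f' = 88.162957 → y_2 = 2.049175 - (12.842265)/(88.162957) = 1.903510
y_2 = 1.903510: f = 1.700541, f' = 65.643318 → y_3 = 1.903510 - (1.700541)/(65.643318) = 1.877604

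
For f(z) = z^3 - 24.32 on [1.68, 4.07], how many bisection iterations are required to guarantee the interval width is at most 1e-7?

25

Initial width b − a = 4.07 − 1.68 = 2.390000.
After n steps the width is (b−a)/2^n; need (b−a)/2^n ≤ 1e-7.
So n ≥ log₂(2.390000/1e-7) = log₂(23900000.0000) ≈ 24.5105.
Hence n = 25.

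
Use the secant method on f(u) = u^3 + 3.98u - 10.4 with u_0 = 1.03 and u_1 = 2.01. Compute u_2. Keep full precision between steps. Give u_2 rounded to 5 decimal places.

1.49702

f(u_0) = -5.207873, f(u_1) = 5.720401
u_2 = 2.010000 - (5.720401)·(2.010000 - 1.030000)/(5.720401 - (-5.207873)) = 1.497019; f(u_2) = -1.086942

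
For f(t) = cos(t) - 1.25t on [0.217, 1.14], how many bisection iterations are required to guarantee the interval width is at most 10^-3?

Initial width b − a = 1.14 − 0.217 = 0.923000.
After n steps the width is (b−a)/2^n; need (b−a)/2^n ≤ 10^-3.
So n ≥ log₂(0.923000/10^-3) = log₂(923.0000) ≈ 9.8502.
Hence n = 10.

10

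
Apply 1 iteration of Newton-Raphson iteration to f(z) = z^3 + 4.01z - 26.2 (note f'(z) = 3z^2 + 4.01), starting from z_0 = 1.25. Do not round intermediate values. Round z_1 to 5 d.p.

3.46148

z_0 = 1.250000: f = -19.234375, f' = 8.697500 → z_1 = 1.250000 - (-19.234375)/(8.697500) = 3.461483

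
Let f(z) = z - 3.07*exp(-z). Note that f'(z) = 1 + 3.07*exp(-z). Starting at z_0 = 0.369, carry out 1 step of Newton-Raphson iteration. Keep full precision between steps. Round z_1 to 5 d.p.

Newton update: z ← z − f(z)/f'(z).
z_0 = 0.369000: f = -1.753676, f' = 3.122676 → z_1 = 0.369000 - (-1.753676)/(3.122676) = 0.930594

0.93059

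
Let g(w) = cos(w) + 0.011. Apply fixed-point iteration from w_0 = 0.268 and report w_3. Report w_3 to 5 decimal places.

w_1 = g(0.268000) = 0.975302
w_2 = g(0.975302) = 0.571918
w_3 = g(0.571918) = 0.851865

0.85186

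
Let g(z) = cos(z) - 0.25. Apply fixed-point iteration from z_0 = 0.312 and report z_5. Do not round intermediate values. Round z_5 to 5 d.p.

0.59547

z_1 = g(0.312000) = 0.701722
z_2 = g(0.701722) = 0.513732
z_3 = g(0.513732) = 0.620917
z_4 = g(0.620917) = 0.563346
z_5 = g(0.563346) = 0.595473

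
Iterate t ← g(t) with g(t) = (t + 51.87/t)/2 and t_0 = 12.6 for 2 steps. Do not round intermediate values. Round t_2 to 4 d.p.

t_1 = g(12.600000) = 8.358333
t_2 = g(8.358333) = 7.282058

7.2821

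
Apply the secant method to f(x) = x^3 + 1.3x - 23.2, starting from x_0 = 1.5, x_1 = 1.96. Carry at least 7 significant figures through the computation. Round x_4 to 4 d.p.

2.6764

f(x_0) = -17.875000, f(x_1) = -13.122464
x_2 = 1.960000 - (-13.122464)·(1.960000 - 1.500000)/(-13.122464 - (-17.875000)) = 3.230129; f(x_2) = 14.701470
x_3 = 3.230129 - (14.701470)·(3.230129 - 1.960000)/(14.701470 - (-13.122464)) = 2.559025; f(x_3) = -3.115222
x_4 = 2.559025 - (-3.115222)·(2.559025 - 3.230129)/(-3.115222 - (14.701470)) = 2.676366; f(x_4) = -0.550084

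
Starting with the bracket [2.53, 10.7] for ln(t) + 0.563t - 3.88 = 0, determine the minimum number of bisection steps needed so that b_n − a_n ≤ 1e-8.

Initial width b − a = 10.7 − 2.53 = 8.170000.
After n steps the width is (b−a)/2^n; need (b−a)/2^n ≤ 1e-8.
So n ≥ log₂(8.170000/1e-8) = log₂(817000000.0000) ≈ 29.6058.
Hence n = 30.

30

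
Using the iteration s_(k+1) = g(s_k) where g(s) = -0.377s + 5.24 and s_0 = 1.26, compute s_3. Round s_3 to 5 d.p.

3.94176

s_1 = g(1.260000) = 4.764980
s_2 = g(4.764980) = 3.443603
s_3 = g(3.443603) = 3.941762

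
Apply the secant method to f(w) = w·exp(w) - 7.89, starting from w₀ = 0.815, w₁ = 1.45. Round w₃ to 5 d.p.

f(w_0) = -6.048772, f(w_1) = -1.708484
w_2 = 1.450000 - (-1.708484)·(1.450000 - 0.815000)/(-1.708484 - (-6.048772)) = 1.699957; f(w_2) = 1.415082
w_3 = 1.699957 - (1.415082)·(1.699957 - 1.450000)/(1.415082 - (-1.708484)) = 1.586718; f(w_3) = -0.134626

1.58672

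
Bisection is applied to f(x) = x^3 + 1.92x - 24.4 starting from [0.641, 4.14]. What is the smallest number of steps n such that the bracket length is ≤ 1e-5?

19

Initial width b − a = 4.14 − 0.641 = 3.499000.
After n steps the width is (b−a)/2^n; need (b−a)/2^n ≤ 1e-5.
So n ≥ log₂(3.499000/1e-5) = log₂(349900.0000) ≈ 18.4166.
Hence n = 19.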